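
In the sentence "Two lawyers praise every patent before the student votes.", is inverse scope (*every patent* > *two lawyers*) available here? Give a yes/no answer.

Yes

Neither queried DP is inside the adjunct, so the adjunct-island constraint does not apply.
Ordinary QR to a clause-peripheral position gives the wide-scope LF for the lower DP.
The sentence is scopally ambiguous between *two lawyers* > *every patent* and *every patent* > *two lawyers*.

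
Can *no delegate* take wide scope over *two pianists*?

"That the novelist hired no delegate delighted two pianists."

No

The target quantifier *no delegate* is part of the sentential subject *that the novelist hired no delegate*.
Subjects — clausal subjects included — are islands for extraction, and QR is no exception.
*no delegate* is confined to the island and cannot take scope over *two pianists*.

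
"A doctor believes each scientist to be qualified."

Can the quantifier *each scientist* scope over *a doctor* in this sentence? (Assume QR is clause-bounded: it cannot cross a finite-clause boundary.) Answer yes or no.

Yes

*each scientist* is an ECM subject; ECM complements are not islands, and the embedded quantifier may take matrix scope.
Clause-internal QR can adjoin the lower DP above the subject, yielding the inverse reading.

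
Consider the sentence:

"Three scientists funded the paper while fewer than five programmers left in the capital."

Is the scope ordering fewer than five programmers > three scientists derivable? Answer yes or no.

The target quantifier *fewer than five programmers* is part of the adjunct clause *while fewer than five programmers left in the capital*.
The adjunct-island constraint bars QR out of an adverbial clause.
So *fewer than five programmers* cannot raise to a position above *three scientists*.

No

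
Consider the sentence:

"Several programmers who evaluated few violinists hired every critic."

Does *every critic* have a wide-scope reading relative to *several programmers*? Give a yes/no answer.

Yes

The relative clause *who evaluated few violinists* modifies *several programmers*, but *every critic* is not inside that relative clause — it is an argument of the matrix verb.
Clause-internal QR can adjoin the lower DP above the subject, yielding the inverse reading.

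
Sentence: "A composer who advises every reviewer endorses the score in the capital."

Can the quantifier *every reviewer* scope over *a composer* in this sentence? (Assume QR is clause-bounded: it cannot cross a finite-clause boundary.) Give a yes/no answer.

*every reviewer* occurs within the relative clause *who advises every reviewer*.
Relative clauses are scope islands: a quantifier cannot QR out of a relative clause to take scope in the matrix clause.
So the wide-scope reading for *every reviewer* is blocked.
(Only the surface reading survives: one fixed composer with respect to all the relevant reviewers.)

No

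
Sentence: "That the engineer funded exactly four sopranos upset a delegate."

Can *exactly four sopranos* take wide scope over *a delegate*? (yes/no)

No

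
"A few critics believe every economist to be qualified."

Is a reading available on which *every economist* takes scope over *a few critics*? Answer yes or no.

Yes

*every economist* is an ECM subject; ECM complements are not islands, and the embedded quantifier may take matrix scope.
Ordinary QR to a clause-peripheral position gives the wide-scope LF for the lower DP.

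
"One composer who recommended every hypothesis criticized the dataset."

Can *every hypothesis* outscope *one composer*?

*every hypothesis* occurs within the relative clause *who recommended every hypothesis*.
QR out of a relative clause is ruled out by the relative-clause island constraint.
So *every hypothesis* cannot raise to a position above *one composer*.

No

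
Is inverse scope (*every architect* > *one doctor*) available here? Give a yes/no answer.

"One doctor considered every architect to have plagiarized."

Yes

*every architect* is the subject of an ECM infinitive — the infinitival complement of an ECM verb is not a scope island, so *every architect* can raise into the matrix clause.
Nothing blocks QR of the lower DP to a position above the higher one, so inverse scope is available.
The sentence is scopally ambiguous between *one doctor* > *every architect* and *every architect* > *one doctor*.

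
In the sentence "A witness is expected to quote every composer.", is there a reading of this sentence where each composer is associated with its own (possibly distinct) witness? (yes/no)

Yes

The paraphrase describes the scope ordering *every composer* > *a witness*.
*every composer* is the object of the infinitival complement of a raising predicate; raising infinitives are transparent for QR, so the two DPs are in effect clausemates.
No island intervenes, so both surface and inverse scope are derivable.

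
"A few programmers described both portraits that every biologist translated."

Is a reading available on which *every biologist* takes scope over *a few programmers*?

*every biologist* sits inside the relative clause *that every biologist translated* modifying *both portraits*.
Relative clauses block scope extraction: QR cannot target a position outside the modified NP.
So *every biologist* cannot raise to a position above *a few programmers*.

No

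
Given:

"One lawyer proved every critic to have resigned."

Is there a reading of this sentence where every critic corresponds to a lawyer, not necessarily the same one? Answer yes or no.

The described interpretation is the *every critic* > *one lawyer* scoping.
The ECM infinitive is scope-transparent — *every critic* is free to raise above *one lawyer*.
Ordinary QR to a clause-peripheral position gives the wide-scope LF for the lower DP.

Yes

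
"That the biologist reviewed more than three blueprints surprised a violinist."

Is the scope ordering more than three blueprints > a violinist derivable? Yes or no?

No

*more than three blueprints* occurs within the sentential subject *that the biologist reviewed more than three blueprints*.
Sentential subjects are islands: a quantifier inside the subject clause cannot raise over the matrix predicate.
So the wide-scope reading for *more than three blueprints* is blocked.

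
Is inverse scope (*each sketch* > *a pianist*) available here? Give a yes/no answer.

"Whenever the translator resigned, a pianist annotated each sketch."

Yes

*each sketch* is a matrix argument; the adjunct is an island but the target quantifier is outside it.
Clause-internal QR can adjoin the lower DP above the subject, yielding the inverse reading.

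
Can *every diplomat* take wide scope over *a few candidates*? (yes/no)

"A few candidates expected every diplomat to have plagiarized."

Yes

*every diplomat* is an ECM subject; ECM complements are not islands, and the embedded quantifier may take matrix scope.
Nothing blocks QR of the lower DP to a position above the higher one, so inverse scope is available.
The sentence is scopally ambiguous between *a few candidates* > *every diplomat* and *every diplomat* > *a few candidates*.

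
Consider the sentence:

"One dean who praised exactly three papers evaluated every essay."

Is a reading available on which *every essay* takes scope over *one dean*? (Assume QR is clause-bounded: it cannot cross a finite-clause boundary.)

Yes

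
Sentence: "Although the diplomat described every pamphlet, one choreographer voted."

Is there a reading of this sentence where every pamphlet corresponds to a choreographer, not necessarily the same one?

No

The described interpretation is the *every pamphlet* > *one choreographer* scoping.
Structurally, *every pamphlet* is inside the adjunct clause *although the diplomat described every pamphlet*.
Scope out of an adjunct clause is unavailable: QR respects the adjunct-island constraint.
*every pamphlet* is confined to the island and cannot take scope over *one choreographer*.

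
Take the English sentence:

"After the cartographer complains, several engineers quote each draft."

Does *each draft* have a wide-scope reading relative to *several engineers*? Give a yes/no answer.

The adjunct island is irrelevant here — *each draft* and *several engineers* are both in the matrix clause.
Since no island is crossed, the inverse ordering is licensed alongside surface scope.
So *each draft* > *several engineers* is among the available readings.

Yes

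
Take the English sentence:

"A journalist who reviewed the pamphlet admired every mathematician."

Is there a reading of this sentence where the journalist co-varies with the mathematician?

This is the *every mathematician* > *a journalist* reading.
*every mathematician* is a matrix argument; only *a journalist* is modified by the relative clause *who reviewed the pamphlet*, so the RC island is irrelevant to the target quantifier.
With no island boundary between them, the object can take inverse scope over the subject via ordinary QR within the clause.
Both orderings are possible: *a journalist* > *every mathematician* and *every mathematician* > *a journalist*.

Yes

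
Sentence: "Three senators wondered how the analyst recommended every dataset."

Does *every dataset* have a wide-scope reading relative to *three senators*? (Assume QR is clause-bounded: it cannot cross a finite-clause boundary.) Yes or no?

No

Structurally, *every dataset* is inside the embedded question *how the analyst recommended every dataset*.
An indirect question is a wh-island; the filled [Spec,CP] blocks QR across the CP edge.
*every dataset* is confined to the island and cannot take scope over *three senators*.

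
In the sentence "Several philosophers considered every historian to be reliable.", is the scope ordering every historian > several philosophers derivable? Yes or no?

Yes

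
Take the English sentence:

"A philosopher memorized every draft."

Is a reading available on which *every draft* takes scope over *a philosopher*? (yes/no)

*a philosopher* and *every draft* are co-arguments of the matrix verb, with nothing but a clause-internal boundary between them.
Since no island is crossed, the inverse ordering is licensed alongside surface scope.

Yes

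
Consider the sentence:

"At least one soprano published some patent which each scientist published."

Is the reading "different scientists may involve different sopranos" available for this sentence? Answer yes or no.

The paraphrase describes the scope ordering *each scientist* > *at least one soprano*.
The target quantifier *each scientist* is part of the relative clause *which each scientist published* modifying *some patent*.
Relative clauses block scope extraction: QR cannot target a position outside the modified NP.
There is no licit LF on which *each scientist* c-commands *at least one soprano*.
(Only the surface reading survives: one fixed soprano with respect to all the relevant scientists.)

No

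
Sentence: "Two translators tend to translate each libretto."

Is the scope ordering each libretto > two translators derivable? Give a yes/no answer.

Raising constructions are monoclausal for scope purposes; *each libretto* is not separated from *two translators* by any island.
Ordinary QR to a clause-peripheral position gives the wide-scope LF for the lower DP.
Both orderings are possible: *two translators* > *each libretto* and *each libretto* > *two translators*.

Yes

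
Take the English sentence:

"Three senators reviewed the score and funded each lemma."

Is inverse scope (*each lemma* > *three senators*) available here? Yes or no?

No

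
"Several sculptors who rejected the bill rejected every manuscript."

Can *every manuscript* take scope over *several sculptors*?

Yes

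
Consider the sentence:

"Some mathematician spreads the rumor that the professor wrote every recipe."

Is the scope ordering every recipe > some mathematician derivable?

Structurally, *every recipe* is inside the complex NP *the rumor that the professor wrote every recipe*.
A that-clause complement to a noun is an island; QR cannot cross the NP boundary.
Hence only narrow scope for *every recipe* (under *some mathematician*) survives.
(Only the surface reading survives: one fixed mathematician with respect to all the relevant recipes.)

No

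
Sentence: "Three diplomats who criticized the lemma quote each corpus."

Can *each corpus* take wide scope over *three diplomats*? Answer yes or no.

The RC *who criticized the lemma* is an island, but *each corpus* is not inside it — it is the matrix object, a clausemate of *three diplomats*.
Clause-internal QR can adjoin the lower DP above the subject, yielding the inverse reading.

Yes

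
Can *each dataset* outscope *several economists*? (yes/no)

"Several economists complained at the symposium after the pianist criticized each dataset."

*each dataset* occurs within the adjunct clause *after the pianist criticized each dataset*.
Adverbial clauses are not L-marked, so they are barriers for QR — the quantifier cannot escape the adjunct.
*each dataset* > *several economists* would require crossing that boundary, which is illicit.

No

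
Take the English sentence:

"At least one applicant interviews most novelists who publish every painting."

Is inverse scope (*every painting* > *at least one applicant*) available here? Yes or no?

No

*every painting* sits inside the relative clause *who publish every painting* modifying *most novelists*.
Relative clauses block scope extraction: QR cannot target a position outside the modified NP.
The inverse ordering *every painting* > *at least one applicant* is therefore underivable.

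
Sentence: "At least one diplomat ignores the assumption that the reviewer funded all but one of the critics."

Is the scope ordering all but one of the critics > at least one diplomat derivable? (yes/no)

No

*all but one of the critics* occurs within the complex NP *the assumption that the reviewer funded all but one of the critics*.
Noun-complement clauses are scope islands (the Complex NP Constraint): a quantifier inside one cannot scope into the matrix.
So *all but one of the critics* cannot raise high enough to outscope *at least one diplomat*; only the surface ordering *at least one diplomat* > *all but one of the critics* is available.
(Only the surface reading survives: one fixed diplomat with respect to all the relevant critics.)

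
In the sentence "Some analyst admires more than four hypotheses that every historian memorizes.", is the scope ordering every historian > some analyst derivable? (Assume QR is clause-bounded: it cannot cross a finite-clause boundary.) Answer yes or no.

The DP *every historian* is contained in the relative clause *that every historian memorizes* modifying *more than four hypotheses*.
A relative clause is a scope island — quantifier raising cannot cross its boundary.
The inverse ordering *every historian* > *some analyst* is therefore underivable.

No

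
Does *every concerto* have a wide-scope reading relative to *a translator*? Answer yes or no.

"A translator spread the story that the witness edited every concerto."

The DP *every concerto* is contained in the complex NP *the story that the witness edited every concerto*.
The complex NP is opaque for QR — the quantifier is frozen inside the noun's complement.
So *every concerto* cannot raise high enough to outscope *a translator*; only the surface ordering *a translator* > *every concerto* is available.

No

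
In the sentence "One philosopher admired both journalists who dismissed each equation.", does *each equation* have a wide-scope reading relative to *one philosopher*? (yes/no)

No

The DP *each equation* is contained in the relative clause *who dismissed each equation* modifying *both journalists*.
Relative clauses are scope islands: a quantifier cannot QR out of a relative clause to take scope in the matrix clause.
So *each equation* cannot raise to a position above *one philosopher*.
(Only the surface reading survives: one fixed philosopher with respect to all the relevant equations.)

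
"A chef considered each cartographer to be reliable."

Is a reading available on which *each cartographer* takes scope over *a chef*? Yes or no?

The ECM infinitive is scope-transparent — *each cartographer* is free to raise above *a chef*.
Clause-internal QR can adjoin the lower DP above the subject, yielding the inverse reading.
The sentence is scopally ambiguous between *a chef* > *each cartographer* and *each cartographer* > *a chef*.

Yes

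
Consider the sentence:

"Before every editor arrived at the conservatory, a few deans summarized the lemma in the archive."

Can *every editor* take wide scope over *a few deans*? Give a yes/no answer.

*every editor* occurs within the adjunct clause *before every editor arrived at the conservatory*.
Since the clause is an adjunct (not a complement), the Adjunct Condition blocks QR across its edge.
The ordering *every editor* > *a few deans* is therefore underivable.

No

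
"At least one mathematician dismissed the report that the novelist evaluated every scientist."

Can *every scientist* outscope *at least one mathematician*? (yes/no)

The DP *every scientist* is contained in the complex NP *the report that the novelist evaluated every scientist*.
A that-clause complement to a noun is an island; QR cannot cross the NP boundary.
*every scientist* is confined to the island and cannot take scope over *at least one mathematician*.
(Only the surface reading survives: one fixed mathematician with respect to all the relevant scientists.)

No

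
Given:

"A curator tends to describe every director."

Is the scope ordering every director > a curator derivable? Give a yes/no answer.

Infinitival complements of raising predicates do not block QR; *every director* and *a curator* are effectively clausemates.
With no island boundary between them, the object can take inverse scope over the subject via ordinary QR within the clause.
The sentence is scopally ambiguous between *a curator* > *every director* and *every director* > *a curator*.

Yes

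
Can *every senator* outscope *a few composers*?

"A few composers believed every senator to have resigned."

Yes

This is an ECM construction: *every senator* is the infinitival subject, Case-marked by the matrix verb, and the infinitive is transparent for QR.
Nothing blocks QR of the lower DP to a position above the higher one, so inverse scope is available.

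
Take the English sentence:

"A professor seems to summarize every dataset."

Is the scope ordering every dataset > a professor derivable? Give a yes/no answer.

Yes

*every dataset* is inside a raising infinitive, which is transparent to QR (no CP barrier), so it behaves as a matrix argument.
QR within a single clause is free, so the lower quantifier may take scope over the higher one.
So *every dataset* > *a professor* is among the available readings.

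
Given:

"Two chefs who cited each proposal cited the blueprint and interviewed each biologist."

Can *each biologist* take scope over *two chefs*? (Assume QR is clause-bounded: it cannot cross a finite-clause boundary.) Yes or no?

No

Structurally, *each biologist* is inside one conjunct of the coordinate structure (*interviewed each biologist*).
A quantifier cannot raise out of one conjunct of a coordination across the whole coordinate structure — the CSC applies to QR.
Hence only narrow scope for *each biologist* (under *two chefs*) survives.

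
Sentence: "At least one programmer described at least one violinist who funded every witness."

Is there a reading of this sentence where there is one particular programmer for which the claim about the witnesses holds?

Yes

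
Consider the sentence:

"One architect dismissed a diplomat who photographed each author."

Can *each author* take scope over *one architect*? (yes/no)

*each author* is embedded in the relative clause *who photographed each author* modifying *a diplomat*.
Relative clauses are scope islands: a quantifier cannot QR out of a relative clause to take scope in the matrix clause.
Hence only narrow scope for *each author* (under *one architect*) survives.
(Only the surface reading survives: one fixed architect with respect to all the relevant authors.)

No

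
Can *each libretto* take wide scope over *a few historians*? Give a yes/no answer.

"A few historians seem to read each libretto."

*each libretto* is the object of the infinitival complement of a raising predicate; raising infinitives are transparent for QR, so the two DPs are in effect clausemates.
Since no island is crossed, the inverse ordering is licensed alongside surface scope.

Yes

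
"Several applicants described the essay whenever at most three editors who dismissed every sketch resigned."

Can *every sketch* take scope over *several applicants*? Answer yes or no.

No

*every sketch* occurs within the relative clause *who dismissed every sketch*, which is itself inside the adjunct *whenever at most three editors who dismissed every sketch resigned*.
Both the relative clause and the enclosing adjunct are scope islands; QR cannot cross either.
*every sketch* is confined to the island and cannot take scope over *several applicants*.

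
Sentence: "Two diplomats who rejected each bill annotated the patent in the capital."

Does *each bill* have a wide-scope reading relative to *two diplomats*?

No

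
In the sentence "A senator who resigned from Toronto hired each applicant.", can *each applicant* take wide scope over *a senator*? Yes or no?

*each applicant* is a matrix argument; only *a senator* is modified by the relative clause *who resigned from Toronto*, so the RC island is irrelevant to the target quantifier.
Clause-internal QR can adjoin the lower DP above the subject, yielding the inverse reading.

Yes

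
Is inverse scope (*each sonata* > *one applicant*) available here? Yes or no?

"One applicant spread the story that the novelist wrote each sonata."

*each sonata* occurs within the complex NP *the story that the novelist wrote each sonata*.
A that-clause complement to a noun is an island; QR cannot cross the NP boundary.
*each sonata* is confined to the island and cannot take scope over *one applicant*.

No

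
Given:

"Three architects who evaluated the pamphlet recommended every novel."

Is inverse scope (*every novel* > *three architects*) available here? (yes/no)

Yes

The RC *who evaluated the pamphlet* is an island, but *every novel* is not inside it — it is the matrix object, a clausemate of *three architects*.
QR within a single clause is free, so the lower quantifier may take scope over the higher one.
Both orderings are possible: *three architects* > *every novel* and *every novel* > *three architects*.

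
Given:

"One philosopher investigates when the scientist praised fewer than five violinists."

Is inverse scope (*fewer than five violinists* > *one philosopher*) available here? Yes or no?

No

The DP *fewer than five violinists* is contained in the embedded question *when the scientist praised fewer than five violinists*.
An indirect question is a wh-island; the filled [Spec,CP] blocks QR across the CP edge.
There is no licit LF on which *fewer than five violinists* c-commands *one philosopher*.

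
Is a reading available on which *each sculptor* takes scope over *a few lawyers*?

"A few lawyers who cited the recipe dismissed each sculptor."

Although the sentence contains a relative clause (*who cited the recipe*), *each sculptor* is outside it, in the matrix VP.
No island intervenes, so both surface and inverse scope are derivable.

Yes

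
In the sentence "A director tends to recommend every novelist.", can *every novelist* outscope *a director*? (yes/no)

Yes

Raising constructions are monoclausal for scope purposes; *every novelist* is not separated from *a director* by any island.
Clause-internal QR can adjoin the lower DP above the subject, yielding the inverse reading.
The sentence is scopally ambiguous between *a director* > *every novelist* and *every novelist* > *a director*.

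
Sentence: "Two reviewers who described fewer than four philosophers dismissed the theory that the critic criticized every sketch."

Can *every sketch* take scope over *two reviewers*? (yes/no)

No

The target quantifier *every sketch* is part of the complex NP *the theory that the critic criticized every sketch*.
The complex NP is opaque for QR — the quantifier is frozen inside the noun's complement.
The inverse ordering *every sketch* > *two reviewers* is therefore underivable.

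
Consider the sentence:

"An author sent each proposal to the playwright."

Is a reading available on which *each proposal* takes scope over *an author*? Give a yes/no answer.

*each proposal* is the matrix object and *an author* the matrix subject; the two are clausemates.
Ordinary QR to a clause-peripheral position gives the wide-scope LF for the lower DP.

Yes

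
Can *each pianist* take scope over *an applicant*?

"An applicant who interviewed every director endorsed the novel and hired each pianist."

No

*each pianist* occurs within one conjunct of the coordinate structure (*hired each pianist*).
Coordinate structures are islands for non-across-the-board movement, QR included.
The inverse ordering *each pianist* > *an applicant* is therefore underivable.
(Only the surface reading survives: one fixed applicant with respect to all the relevant pianists.)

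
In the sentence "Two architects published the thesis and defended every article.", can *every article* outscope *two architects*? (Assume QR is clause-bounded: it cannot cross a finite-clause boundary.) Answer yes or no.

No

Structurally, *every article* is inside one conjunct of the coordinate structure (*defended every article*).
The Coordinate Structure Constraint blocks movement (including QR) out of a single conjunct.
There is no licit LF on which *every article* c-commands *two architects*.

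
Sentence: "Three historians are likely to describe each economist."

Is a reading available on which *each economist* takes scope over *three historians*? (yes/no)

Yes

The matrix predicate is a raising verb, whose infinitival complement is not a scope island — *each economist* can QR into the matrix clause.
No island intervenes, so both surface and inverse scope are derivable.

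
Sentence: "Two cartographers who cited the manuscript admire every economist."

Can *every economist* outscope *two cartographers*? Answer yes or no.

Yes

The RC *who cited the manuscript* is an island, but *every economist* is not inside it — it is the matrix object, a clausemate of *two cartographers*.
Ordinary QR to a clause-peripheral position gives the wide-scope LF for the lower DP.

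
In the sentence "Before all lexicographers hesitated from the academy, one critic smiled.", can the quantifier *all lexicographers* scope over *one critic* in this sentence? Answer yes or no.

No

*all lexicographers* is embedded in the adjunct clause *before all lexicographers hesitated from the academy*.
Adjuncts are opaque for quantifier raising; a quantifier in an adjunct stays inside it.
So the wide-scope reading for *all lexicographers* is blocked.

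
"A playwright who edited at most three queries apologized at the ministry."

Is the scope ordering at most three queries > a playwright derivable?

No

The DP *at most three queries* is contained in the relative clause *who edited at most three queries*.
A relative clause is a scope island — quantifier raising cannot cross its boundary.
So the wide-scope reading for *at most three queries* is blocked.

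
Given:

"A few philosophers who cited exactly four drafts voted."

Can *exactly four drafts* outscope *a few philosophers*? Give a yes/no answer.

No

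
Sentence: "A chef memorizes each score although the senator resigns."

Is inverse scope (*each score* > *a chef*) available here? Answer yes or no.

Yes

*each score* is a matrix argument; the adjunct is an island but the target quantifier is outside it.
Clause-internal QR can adjoin the lower DP above the subject, yielding the inverse reading.
The sentence is scopally ambiguous between *a chef* > *each score* and *each score* > *a chef*.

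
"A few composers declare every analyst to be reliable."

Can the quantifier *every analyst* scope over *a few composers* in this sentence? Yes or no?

Yes

The ECM infinitive is scope-transparent — *every analyst* is free to raise above *a few composers*.
Ordinary QR to a clause-peripheral position gives the wide-scope LF for the lower DP.
Both orderings are possible: *a few composers* > *every analyst* and *every analyst* > *a few composers*.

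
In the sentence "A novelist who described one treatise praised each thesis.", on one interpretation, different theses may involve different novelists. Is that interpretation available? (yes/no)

The described interpretation is the *each thesis* > *a novelist* scoping.
*each thesis* is a matrix argument; only *a novelist* is modified by the relative clause *who described one treatise*, so the RC island is irrelevant to the target quantifier.
Since no island is crossed, the inverse ordering is licensed alongside surface scope.

Yes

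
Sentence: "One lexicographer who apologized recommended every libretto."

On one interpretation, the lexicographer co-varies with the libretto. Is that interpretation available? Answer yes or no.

That reading corresponds to *every libretto* > *one lexicographer*.
*every libretto* sits in the matrix clause, not in the relative clause on *one lexicographer*.
Ordinary QR to a clause-peripheral position gives the wide-scope LF for the lower DP.
The sentence is scopally ambiguous between *one lexicographer* > *every libretto* and *every libretto* > *one lexicographer*.

Yes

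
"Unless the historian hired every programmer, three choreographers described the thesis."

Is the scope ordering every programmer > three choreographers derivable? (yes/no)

The DP *every programmer* is contained in the adjunct clause *unless the historian hired every programmer*.
Adverbial clauses are not L-marked, so they are barriers for QR — the quantifier cannot escape the adjunct.
There is no licit LF on which *every programmer* c-commands *three choreographers*.

No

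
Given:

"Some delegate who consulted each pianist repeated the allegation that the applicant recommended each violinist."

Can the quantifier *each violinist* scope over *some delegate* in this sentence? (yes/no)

No

The target quantifier *each violinist* is part of the complex NP *the allegation that the applicant recommended each violinist*.
The Complex NP Constraint bars QR out of the complement clause of a noun.
So *each violinist* cannot raise high enough to outscope *some delegate*; only the surface ordering *some delegate* > *each violinist* is available.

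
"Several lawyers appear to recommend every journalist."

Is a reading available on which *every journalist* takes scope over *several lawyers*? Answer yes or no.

The matrix predicate is a raising verb, whose infinitival complement is not a scope island — *every journalist* can QR into the matrix clause.
QR within a single clause is free, so the lower quantifier may take scope over the higher one.

Yes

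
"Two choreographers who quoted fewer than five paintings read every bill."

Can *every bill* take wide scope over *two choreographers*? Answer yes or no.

Yes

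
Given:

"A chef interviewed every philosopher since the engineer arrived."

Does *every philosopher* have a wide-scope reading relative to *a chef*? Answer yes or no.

Yes

The adjunct island is irrelevant here — *every philosopher* and *a chef* are both in the matrix clause.
Ordinary QR to a clause-peripheral position gives the wide-scope LF for the lower DP.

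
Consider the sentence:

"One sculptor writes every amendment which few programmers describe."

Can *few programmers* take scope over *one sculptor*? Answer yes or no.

*few programmers* occurs within the relative clause *which few programmers describe* modifying *every amendment*.
Relative clauses block scope extraction: QR cannot target a position outside the modified NP.
So *few programmers* cannot raise to a position above *one sculptor*.
(Only the surface reading survives: one fixed sculptor with respect to all the relevant programmers.)

No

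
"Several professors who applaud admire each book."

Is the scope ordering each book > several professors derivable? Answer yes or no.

Yes

*each book* is a matrix argument; only *several professors* is modified by the relative clause *who applaud*, so the RC island is irrelevant to the target quantifier.
With no island boundary between them, the object can take inverse scope over the subject via ordinary QR within the clause.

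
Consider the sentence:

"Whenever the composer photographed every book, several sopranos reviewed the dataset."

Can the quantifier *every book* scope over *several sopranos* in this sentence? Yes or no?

*every book* is embedded in the adjunct clause *whenever the composer photographed every book*.
The adjunct-island constraint bars QR out of an adverbial clause.
So the wide-scope reading for *every book* is blocked.

No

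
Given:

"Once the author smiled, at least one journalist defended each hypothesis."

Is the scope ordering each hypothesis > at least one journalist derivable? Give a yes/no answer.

*each hypothesis* is a matrix argument; the adjunct is an island but the target quantifier is outside it.
With no island boundary between them, the object can take inverse scope over the subject via ordinary QR within the clause.
Both orderings are possible: *at least one journalist* > *each hypothesis* and *each hypothesis* > *at least one journalist*.

Yes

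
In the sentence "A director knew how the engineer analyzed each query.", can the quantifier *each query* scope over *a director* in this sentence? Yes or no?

No

Structurally, *each query* is inside the embedded question *how the engineer analyzed each query*.
Embedded questions are wh-islands: a quantifier inside an indirect question cannot QR into the matrix clause.
There is no licit LF on which *each query* c-commands *a director*.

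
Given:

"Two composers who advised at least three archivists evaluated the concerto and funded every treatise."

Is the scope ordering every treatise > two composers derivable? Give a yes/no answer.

*every treatise* sits inside one conjunct of the coordinate structure (*funded every treatise*).
QR out of a conjunct would have to apply non-ATB, which the CSC forbids.
There is no licit LF on which *every treatise* c-commands *two composers*.

No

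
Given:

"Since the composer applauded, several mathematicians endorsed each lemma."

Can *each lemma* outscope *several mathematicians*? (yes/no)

The adjunct clause does not contain *each lemma*, which is the matrix object.
No island intervenes, so both surface and inverse scope are derivable.

Yes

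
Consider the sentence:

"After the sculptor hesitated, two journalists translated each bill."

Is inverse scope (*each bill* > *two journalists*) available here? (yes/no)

Yes

*each bill* is a matrix argument; the adjunct is an island but the target quantifier is outside it.
With no island boundary between them, the object can take inverse scope over the subject via ordinary QR within the clause.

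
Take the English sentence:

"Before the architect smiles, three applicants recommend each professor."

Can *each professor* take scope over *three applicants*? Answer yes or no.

Yes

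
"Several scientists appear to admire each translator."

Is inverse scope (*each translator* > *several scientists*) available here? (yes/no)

Yes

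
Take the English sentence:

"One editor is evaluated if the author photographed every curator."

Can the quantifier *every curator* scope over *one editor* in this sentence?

*every curator* is embedded in the adjunct clause *if the author photographed every curator*.
Adjunct clauses are scope islands: a quantifier inside an adjunct cannot raise into the matrix clause.
The inverse ordering *every curator* > *one editor* is therefore underivable.
(Only the surface reading survives: one fixed editor with respect to all the relevant curators.)

No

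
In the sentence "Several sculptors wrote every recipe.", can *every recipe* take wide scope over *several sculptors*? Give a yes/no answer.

*every recipe* is the matrix object and *several sculptors* the matrix subject; the two are clausemates.
Clause-internal QR can adjoin the lower DP above the subject, yielding the inverse reading.
So *every recipe* > *several sculptors* is among the available readings.

Yes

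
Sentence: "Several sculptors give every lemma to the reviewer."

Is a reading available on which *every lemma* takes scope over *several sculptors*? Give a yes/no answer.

*every lemma* and *several sculptors* are in the same minimal clause.
Ordinary QR to a clause-peripheral position gives the wide-scope LF for the lower DP.
The sentence is scopally ambiguous between *several sculptors* > *every lemma* and *every lemma* > *several sculptors*.

Yes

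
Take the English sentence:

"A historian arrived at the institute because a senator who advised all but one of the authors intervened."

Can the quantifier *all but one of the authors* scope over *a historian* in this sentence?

No

Structurally, *all but one of the authors* is inside the relative clause *who advised all but one of the authors*, which is itself inside the adjunct *because a senator who advised all but one of the authors intervened*.
Both the relative clause and the enclosing adjunct are scope islands; QR cannot cross either.
So *all but one of the authors* cannot raise to a position above *a historian*.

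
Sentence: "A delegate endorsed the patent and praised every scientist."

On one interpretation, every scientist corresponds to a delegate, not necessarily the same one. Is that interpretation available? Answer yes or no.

No

This is the *every scientist* > *a delegate* reading.
Structurally, *every scientist* is inside one conjunct of the coordinate structure (*praised every scientist*).
A quantifier cannot raise out of one conjunct of a coordination across the whole coordinate structure — the CSC applies to QR.
So the wide-scope reading for *every scientist* is blocked.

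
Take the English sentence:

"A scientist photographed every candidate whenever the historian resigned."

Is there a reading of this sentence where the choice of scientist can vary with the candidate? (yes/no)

Yes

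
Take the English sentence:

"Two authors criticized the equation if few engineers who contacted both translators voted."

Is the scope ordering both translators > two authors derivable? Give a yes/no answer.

No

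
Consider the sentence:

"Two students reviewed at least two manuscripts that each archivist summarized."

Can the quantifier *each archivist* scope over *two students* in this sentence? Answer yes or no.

No

Structurally, *each archivist* is inside the relative clause *that each archivist summarized* modifying *at least two manuscripts*.
Relative clauses are scope islands: a quantifier cannot QR out of a relative clause to take scope in the matrix clause.
The inverse ordering *each archivist* > *two students* is therefore underivable.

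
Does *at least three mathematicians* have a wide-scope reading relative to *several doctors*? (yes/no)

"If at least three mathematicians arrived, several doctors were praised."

*at least three mathematicians* occurs within the adjunct clause *if at least three mathematicians arrived*.
Scope out of an adjunct clause is unavailable: QR respects the adjunct-island constraint.
So *at least three mathematicians* cannot raise to a position above *several doctors*.

No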